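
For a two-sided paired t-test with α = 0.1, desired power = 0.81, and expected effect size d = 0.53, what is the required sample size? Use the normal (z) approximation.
n = 23 pairs

Sample size formula (paired t-test, normal approximation):
n = ((z_{α/2} + z_β) / d)²

z_{α/2} = 1.645 (for α = 0.1, two-sided)
z_β = 0.878 (for power = 0.81)
d = 0.53

n = ((1.645 + 0.878) / 0.53)²
n = (4.760)²
n ≈ 22.66
Round up to the next whole number: n = 23 pairs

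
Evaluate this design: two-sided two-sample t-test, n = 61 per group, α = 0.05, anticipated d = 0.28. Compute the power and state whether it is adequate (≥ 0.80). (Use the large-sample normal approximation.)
Power ≈ 0.34; the study is underpowered (power < 0.80)

Power calculation (two-sample t-test, normal approximation):
z_β = d · √(n/2) - z_{α/2}
z_β = 0.28 · √(61/2) - 1.960
z_β = 0.28 · 5.523 - 1.960
z_β = -0.414

Power = Φ(z_β) = Φ(-0.414) ≈ 0.340

Effect size d = 0.28 is small by Cohen's convention (0.2/0.5/0.8).

Threshold: power ≥ 0.80 is conventionally adequate.
Power ≈ 0.34 → the study is underpowered (power < 0.80).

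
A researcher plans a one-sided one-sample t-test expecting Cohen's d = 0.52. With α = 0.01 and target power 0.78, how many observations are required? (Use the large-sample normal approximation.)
n = 36

Sample size formula (one-sample t-test, normal approximation):
n = ((z_α + z_β) / d)²

z_α = 2.326 (for α = 0.01, one-sided)
z_β = 0.772 (for power = 0.78)
d = 0.52

n = ((2.326 + 0.772) / 0.52)²
n = (5.958)²
n ≈ 35.50
Round up to the next whole number: n = 36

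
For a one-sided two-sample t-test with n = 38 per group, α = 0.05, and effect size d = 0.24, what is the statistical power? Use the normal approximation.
Power ≈ 0.27

Power calculation (two-sample t-test, normal approximation):
z_β = d · √(n/2) - z_α
z_β = 0.24 · √(38/2) - 1.645
z_β = 0.24 · 4.359 - 1.645
z_β = -0.599

Power = Φ(z_β) = Φ(-0.599) ≈ 0.275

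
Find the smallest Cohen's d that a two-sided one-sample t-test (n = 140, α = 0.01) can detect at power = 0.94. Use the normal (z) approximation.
d ≈ 0.35

Minimum detectable effect (one-sample t-test, normal approximation):
d = (z_{α/2} + z_β) / √n
d = (2.576 + 1.555) / √140
d = 4.131 / 11.832
d ≈ 0.35

By Cohen's convention (0.2 small / 0.5 medium / 0.8 large): small effect.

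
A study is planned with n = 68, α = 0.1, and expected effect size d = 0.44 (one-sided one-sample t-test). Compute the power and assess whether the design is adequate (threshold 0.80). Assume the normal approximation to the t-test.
Power ≈ 0.99; the study is adequately powered (power ≥ 0.80)

Power calculation (one-sample t-test, normal approximation):
z_β = d · √n - z_α
z_β = 0.44 · √68 - 1.282
z_β = 0.44 · 8.246 - 1.282
z_β = 2.347

Power = Φ(z_β) = Φ(2.347) ≈ 0.991

Effect size d = 0.44 is small by Cohen's convention (0.2/0.5/0.8).

Threshold: power ≥ 0.80 is conventionally adequate.
Power ≈ 0.99 → the study is adequately powered (power ≥ 0.80).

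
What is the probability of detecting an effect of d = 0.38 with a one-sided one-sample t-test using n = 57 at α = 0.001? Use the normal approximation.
Power ≈ 0.41

Power calculation (one-sample t-test, normal approximation):
z_β = d · √n - z_α
z_β = 0.38 · √57 - 3.090
z_β = 0.38 · 7.550 - 3.090
z_β = -0.221

Power = Φ(z_β) = Φ(-0.221) ≈ 0.412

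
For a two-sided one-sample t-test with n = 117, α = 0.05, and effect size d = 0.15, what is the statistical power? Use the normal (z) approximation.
Power ≈ 0.37

Power calculation (one-sample t-test, normal approximation):
z_β = d · √n - z_{α/2}
z_β = 0.15 · √117 - 1.960
z_β = 0.15 · 10.817 - 1.960
z_β = -0.337

Power = Φ(z_β) = Φ(-0.337) ≈ 0.368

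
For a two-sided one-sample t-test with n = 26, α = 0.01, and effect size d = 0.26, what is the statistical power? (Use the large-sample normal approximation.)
Power ≈ 0.11

Power calculation (one-sample t-test, normal approximation):
z_β = d · √n - z_{α/2}
z_β = 0.26 · √26 - 2.576
z_β = 0.26 · 5.099 - 2.576
z_β = -1.250

Power = Φ(z_β) = Φ(-1.250) ≈ 0.106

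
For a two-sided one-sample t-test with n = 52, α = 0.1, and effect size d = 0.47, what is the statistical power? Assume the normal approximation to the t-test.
Power ≈ 0.96

Power calculation (one-sample t-test, normal approximation):
z_β = d · √n - z_{α/2}
z_β = 0.47 · √52 - 1.645
z_β = 0.47 · 7.211 - 1.645
z_β = 1.744

Power = Φ(z_β) = Φ(1.744) ≈ 0.959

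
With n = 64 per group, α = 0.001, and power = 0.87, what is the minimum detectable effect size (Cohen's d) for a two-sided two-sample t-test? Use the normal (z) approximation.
d ≈ 0.78

Minimum detectable effect (two-sample t-test, normal approximation):
d = (z_{α/2} + z_β) / √(n/2)
d = (3.291 + 1.126) / √(64/2)
d = 4.417 / 5.657
d ≈ 0.78

By Cohen's convention (0.2 small / 0.5 medium / 0.8 large): medium effect.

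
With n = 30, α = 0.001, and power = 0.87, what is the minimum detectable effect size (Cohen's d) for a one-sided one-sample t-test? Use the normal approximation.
d ≈ 0.77

Minimum detectable effect (one-sample t-test, normal approximation):
d = (z_α + z_β) / √n
d = (3.090 + 1.126) / √30
d = 4.217 / 5.477
d ≈ 0.77

By Cohen's convention (0.2 small / 0.5 medium / 0.8 large): medium effect.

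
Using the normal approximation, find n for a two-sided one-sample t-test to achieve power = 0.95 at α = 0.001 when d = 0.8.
n = 39

Sample size formula (one-sample t-test, normal approximation):
n = ((z_{α/2} + z_β) / d)²

z_{α/2} = 3.291 (for α = 0.001, two-sided)
z_β = 1.645 (for power = 0.95)
d = 0.8

n = ((3.291 + 1.645) / 0.8)²
n = (6.170)²
n ≈ 38.07
Round up to the next whole number: n = 39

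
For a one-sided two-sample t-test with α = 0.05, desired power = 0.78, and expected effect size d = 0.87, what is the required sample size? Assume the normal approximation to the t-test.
n = 16 per group

Sample size formula (two-sample t-test, normal approximation):
n = 2 · ((z_α + z_β) / d)²

z_α = 1.645 (for α = 0.05, one-sided)
z_β = 0.772 (for power = 0.78)
d = 0.87

n = 2 · ((1.645 + 0.772) / 0.87)²
n = 2 · (2.778)²
n ≈ 15.43
Round up to the next whole number: n = 16 per group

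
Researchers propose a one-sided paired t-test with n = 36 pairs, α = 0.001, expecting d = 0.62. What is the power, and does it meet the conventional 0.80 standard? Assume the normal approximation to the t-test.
Power ≈ 0.74; the study is underpowered (power < 0.80)

Power calculation (paired t-test, normal approximation):
z_β = d · √n - z_α
z_β = 0.62 · √36 - 3.090
z_β = 0.62 · 6.000 - 3.090
z_β = 0.630

Power = Φ(z_β) = Φ(0.630) ≈ 0.736

Effect size d = 0.62 is medium by Cohen's convention (0.2/0.5/0.8).

Threshold: power ≥ 0.80 is conventionally adequate.
Power ≈ 0.74 → the study is underpowered (power < 0.80).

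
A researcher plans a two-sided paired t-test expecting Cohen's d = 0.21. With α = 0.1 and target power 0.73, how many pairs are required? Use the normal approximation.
n = 116 pairs

Sample size formula (paired t-test, normal approximation):
n = ((z_{α/2} + z_β) / d)²

z_{α/2} = 1.645 (for α = 0.1, two-sided)
z_β = 0.613 (for power = 0.73)
d = 0.21

n = ((1.645 + 0.613) / 0.21)²
n = (10.752)²
n ≈ 115.61
Round up to the next whole number: n = 116 pairs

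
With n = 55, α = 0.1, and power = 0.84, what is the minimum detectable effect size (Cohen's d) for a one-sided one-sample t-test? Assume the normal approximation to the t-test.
d ≈ 0.31

Minimum detectable effect (one-sample t-test, normal approximation):
d = (z_α + z_β) / √n
d = (1.282 + 0.994) / √55
d = 2.276 / 7.416
d ≈ 0.31

By Cohen's convention (0.2 small / 0.5 medium / 0.8 large): small effect.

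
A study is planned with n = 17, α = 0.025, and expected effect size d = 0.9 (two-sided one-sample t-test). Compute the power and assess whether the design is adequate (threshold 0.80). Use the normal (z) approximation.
Power ≈ 0.93; the study is adequately powered (power ≥ 0.80)

Power calculation (one-sample t-test, normal approximation):
z_β = d · √n - z_{α/2}
z_β = 0.9 · √17 - 2.241
z_β = 0.9 · 4.123 - 2.241
z_β = 1.469

Power = Φ(z_β) = Φ(1.469) ≈ 0.929

Effect size d = 0.9 is large by Cohen's convention (0.2/0.5/0.8).

Threshold: power ≥ 0.80 is conventionally adequate.
Power ≈ 0.93 → the study is adequately powered (power ≥ 0.80).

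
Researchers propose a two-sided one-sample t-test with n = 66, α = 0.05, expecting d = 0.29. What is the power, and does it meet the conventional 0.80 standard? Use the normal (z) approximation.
Power ≈ 0.65; the study is underpowered (power < 0.80)

Power calculation (one-sample t-test, normal approximation):
z_β = d · √n - z_{α/2}
z_β = 0.29 · √66 - 1.960
z_β = 0.29 · 8.124 - 1.960
z_β = 0.396

Power = Φ(z_β) = Φ(0.396) ≈ 0.654

Effect size d = 0.29 is small by Cohen's convention (0.2/0.5/0.8).

Threshold: power ≥ 0.80 is conventionally adequate.
Power ≈ 0.65 → the study is underpowered (power < 0.80).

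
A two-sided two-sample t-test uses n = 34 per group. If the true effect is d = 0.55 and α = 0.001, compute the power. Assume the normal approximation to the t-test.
Power ≈ 0.15

Power calculation (two-sample t-test, normal approximation):
z_β = d · √(n/2) - z_{α/2}
z_β = 0.55 · √(34/2) - 3.291
z_β = 0.55 · 4.123 - 3.291
z_β = -1.023

Power = Φ(z_β) = Φ(-1.023) ≈ 0.153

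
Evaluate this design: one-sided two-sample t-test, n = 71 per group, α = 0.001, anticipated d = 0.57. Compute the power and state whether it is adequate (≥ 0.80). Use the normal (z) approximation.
Power ≈ 0.62; the study is underpowered (power < 0.80)

Power calculation (two-sample t-test, normal approximation):
z_β = d · √(n/2) - z_α
z_β = 0.57 · √(71/2) - 3.090
z_β = 0.57 · 5.958 - 3.090
z_β = 0.306

Power = Φ(z_β) = Φ(0.306) ≈ 0.620

Effect size d = 0.57 is medium by Cohen's convention (0.2/0.5/0.8).

Threshold: power ≥ 0.80 is conventionally adequate.
Power ≈ 0.62 → the study is underpowered (power < 0.80).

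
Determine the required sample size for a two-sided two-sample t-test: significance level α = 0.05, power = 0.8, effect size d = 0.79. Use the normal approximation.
n = 26 per group

Sample size formula (two-sample t-test, normal approximation):
n = 2 · ((z_{α/2} + z_β) / d)²

z_{α/2} = 1.960 (for α = 0.05, two-sided)
z_β = 0.842 (for power = 0.8)
d = 0.79

n = 2 · ((1.960 + 0.842) / 0.79)²
n = 2 · (3.547)²
n ≈ 25.16
Round up to the next whole number: n = 26 per group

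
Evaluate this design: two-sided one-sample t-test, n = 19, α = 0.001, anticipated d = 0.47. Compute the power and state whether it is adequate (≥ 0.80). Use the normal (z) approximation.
Power ≈ 0.11; the study is underpowered (power < 0.80)

Power calculation (one-sample t-test, normal approximation):
z_β = d · √n - z_{α/2}
z_β = 0.47 · √19 - 3.291
z_β = 0.47 · 4.359 - 3.291
z_β = -1.242

Power = Φ(z_β) = Φ(-1.242) ≈ 0.107

Effect size d = 0.47 is small by Cohen's convention (0.2/0.5/0.8).

Threshold: power ≥ 0.80 is conventionally adequate.
Power ≈ 0.11 → the study is underpowered (power < 0.80).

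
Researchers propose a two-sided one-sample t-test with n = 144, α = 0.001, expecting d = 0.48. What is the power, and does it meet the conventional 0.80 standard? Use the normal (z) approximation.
Power ≈ 0.99; the study is adequately powered (power ≥ 0.80)

Power calculation (one-sample t-test, normal approximation):
z_β = d · √n - z_{α/2}
z_β = 0.48 · √144 - 3.291
z_β = 0.48 · 12.000 - 3.291
z_β = 2.469

Power = Φ(z_β) = Φ(2.469) ≈ 0.993

Effect size d = 0.48 is small by Cohen's convention (0.2/0.5/0.8).

Threshold: power ≥ 0.80 is conventionally adequate.
Power ≈ 0.99 → the study is adequately powered (power ≥ 0.80).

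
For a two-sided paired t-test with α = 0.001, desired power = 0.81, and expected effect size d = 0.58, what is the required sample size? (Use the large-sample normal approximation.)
n = 52 pairs

Sample size formula (paired t-test, normal approximation):
n = ((z_{α/2} + z_β) / d)²

z_{α/2} = 3.291 (for α = 0.001, two-sided)
z_β = 0.878 (for power = 0.81)
d = 0.58

n = ((3.291 + 0.878) / 0.58)²
n = (7.188)²
n ≈ 51.67
Round up to the next whole number: n = 52 pairs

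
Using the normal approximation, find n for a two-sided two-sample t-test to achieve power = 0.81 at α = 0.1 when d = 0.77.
n = 22 per group

Sample size formula (two-sample t-test, normal approximation):
n = 2 · ((z_{α/2} + z_β) / d)²

z_{α/2} = 1.645 (for α = 0.1, two-sided)
z_β = 0.878 (for power = 0.81)
d = 0.77

n = 2 · ((1.645 + 0.878) / 0.77)²
n = 2 · (3.277)²
n ≈ 21.48
Round up to the next whole number: n = 22 per group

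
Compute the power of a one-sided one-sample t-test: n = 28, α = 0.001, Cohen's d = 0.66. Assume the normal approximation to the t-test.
Power ≈ 0.66

Power calculation (one-sample t-test, normal approximation):
z_β = d · √n - z_α
z_β = 0.66 · √28 - 3.090
z_β = 0.66 · 5.292 - 3.090
z_β = 0.402

Power = Φ(z_β) = Φ(0.402) ≈ 0.656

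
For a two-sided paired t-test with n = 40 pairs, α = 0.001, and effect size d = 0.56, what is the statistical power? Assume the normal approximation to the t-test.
Power ≈ 0.60

Power calculation (paired t-test, normal approximation):
z_β = d · √n - z_{α/2}
z_β = 0.56 · √40 - 3.291
z_β = 0.56 · 6.325 - 3.291
z_β = 0.251

Power = Φ(z_β) = Φ(0.251) ≈ 0.599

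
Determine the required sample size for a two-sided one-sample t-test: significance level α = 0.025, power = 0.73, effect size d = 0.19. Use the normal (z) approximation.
n = 226

Sample size formula (one-sample t-test, normal approximation):
n = ((z_{α/2} + z_β) / d)²

z_{α/2} = 2.241 (for α = 0.025, two-sided)
z_β = 0.613 (for power = 0.73)
d = 0.19

n = ((2.241 + 0.613) / 0.19)²
n = (15.021)²
n ≈ 225.63
Round up to the next whole number: n = 226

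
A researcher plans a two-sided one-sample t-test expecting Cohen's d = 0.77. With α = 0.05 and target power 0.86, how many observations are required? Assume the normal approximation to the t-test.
n = 16

Sample size formula (one-sample t-test, normal approximation):
n = ((z_{α/2} + z_β) / d)²

z_{α/2} = 1.960 (for α = 0.05, two-sided)
z_β = 1.080 (for power = 0.86)
d = 0.77

n = ((1.960 + 1.080) / 0.77)²
n = (3.948)²
n ≈ 15.59
Round up to the next whole number: n = 16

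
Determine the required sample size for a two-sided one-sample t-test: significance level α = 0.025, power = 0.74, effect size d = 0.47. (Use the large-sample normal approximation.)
n = 38

Sample size formula (one-sample t-test, normal approximation):
n = ((z_{α/2} + z_β) / d)²

z_{α/2} = 2.241 (for α = 0.025, two-sided)
z_β = 0.643 (for power = 0.74)
d = 0.47

n = ((2.241 + 0.643) / 0.47)²
n = (6.136)²
n ≈ 37.65
Round up to the next whole number: n = 38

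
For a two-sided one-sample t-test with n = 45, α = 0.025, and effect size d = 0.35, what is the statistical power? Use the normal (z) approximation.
Power ≈ 0.54

Power calculation (one-sample t-test, normal approximation):
z_β = d · √n - z_{α/2}
z_β = 0.35 · √45 - 2.241
z_β = 0.35 · 6.708 - 2.241
z_β = 0.106

Power = Φ(z_β) = Φ(0.106) ≈ 0.542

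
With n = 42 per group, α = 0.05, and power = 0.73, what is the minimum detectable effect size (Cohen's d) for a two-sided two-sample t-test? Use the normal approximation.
d ≈ 0.56

Minimum detectable effect (two-sample t-test, normal approximation):
d = (z_{α/2} + z_β) / √(n/2)
d = (1.960 + 0.613) / √(42/2)
d = 2.573 / 4.583
d ≈ 0.56

By Cohen's convention (0.2 small / 0.5 medium / 0.8 large): medium effect.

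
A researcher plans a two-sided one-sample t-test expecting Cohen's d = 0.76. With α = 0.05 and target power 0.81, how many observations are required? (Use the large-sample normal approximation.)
n = 14

Sample size formula (one-sample t-test, normal approximation):
n = ((z_{α/2} + z_β) / d)²

z_{α/2} = 1.960 (for α = 0.05, two-sided)
z_β = 0.878 (for power = 0.81)
d = 0.76

n = ((1.960 + 0.878) / 0.76)²
n = (3.734)²
n ≈ 13.94
Round up to the next whole number: n = 14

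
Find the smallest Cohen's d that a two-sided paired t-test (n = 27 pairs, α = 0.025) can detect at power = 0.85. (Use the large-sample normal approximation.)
d ≈ 0.63

Minimum detectable effect (paired t-test, normal approximation):
d = (z_{α/2} + z_β) / √n
d = (2.241 + 1.036) / √27
d = 3.278 / 5.196
d ≈ 0.63

By Cohen's convention (0.2 small / 0.5 medium / 0.8 large): medium effect.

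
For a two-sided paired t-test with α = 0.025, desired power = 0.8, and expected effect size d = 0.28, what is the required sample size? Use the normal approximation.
n = 122 pairs

Sample size formula (paired t-test, normal approximation):
n = ((z_{α/2} + z_β) / d)²

z_{α/2} = 2.241 (for α = 0.025, two-sided)
z_β = 0.842 (for power = 0.8)
d = 0.28

n = ((2.241 + 0.842) / 0.28)²
n = (11.011)²
n ≈ 121.24
Round up to the next whole number: n = 122 pairs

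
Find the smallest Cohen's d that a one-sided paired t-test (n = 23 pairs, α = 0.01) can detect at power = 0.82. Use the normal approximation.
d ≈ 0.68

Minimum detectable effect (paired t-test, normal approximation):
d = (z_α + z_β) / √n
d = (2.326 + 0.915) / √23
d = 3.242 / 4.796
d ≈ 0.68

By Cohen's convention (0.2 small / 0.5 medium / 0.8 large): medium effect.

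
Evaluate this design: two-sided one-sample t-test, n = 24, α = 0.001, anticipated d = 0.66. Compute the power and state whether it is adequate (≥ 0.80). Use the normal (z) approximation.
Power ≈ 0.48; the study is underpowered (power < 0.80)

Power calculation (one-sample t-test, normal approximation):
z_β = d · √n - z_{α/2}
z_β = 0.66 · √24 - 3.291
z_β = 0.66 · 4.899 - 3.291
z_β = -0.057

Power = Φ(z_β) = Φ(-0.057) ≈ 0.477

Effect size d = 0.66 is medium by Cohen's convention (0.2/0.5/0.8).

Threshold: power ≥ 0.80 is conventionally adequate.
Power ≈ 0.48 → the study is underpowered (power < 0.80).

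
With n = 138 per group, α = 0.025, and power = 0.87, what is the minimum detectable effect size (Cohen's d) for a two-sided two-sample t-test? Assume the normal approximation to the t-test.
d ≈ 0.41

Minimum detectable effect (two-sample t-test, normal approximation):
d = (z_{α/2} + z_β) / √(n/2)
d = (2.241 + 1.126) / √(138/2)
d = 3.368 / 8.307
d ≈ 0.41

By Cohen's convention (0.2 small / 0.5 medium / 0.8 large): small effect.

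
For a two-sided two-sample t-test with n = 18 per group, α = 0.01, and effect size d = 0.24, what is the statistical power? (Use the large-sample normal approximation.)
Power ≈ 0.03

Power calculation (two-sample t-test, normal approximation):
z_β = d · √(n/2) - z_{α/2}
z_β = 0.24 · √(18/2) - 2.576
z_β = 0.24 · 3.000 - 2.576
z_β = -1.856

Power = Φ(z_β) = Φ(-1.856) ≈ 0.032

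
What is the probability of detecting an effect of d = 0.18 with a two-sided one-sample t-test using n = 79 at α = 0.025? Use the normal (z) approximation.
Power ≈ 0.26

Power calculation (one-sample t-test, normal approximation):
z_β = d · √n - z_{α/2}
z_β = 0.18 · √79 - 2.241
z_β = 0.18 · 8.888 - 2.241
z_β = -0.642

Power = Φ(z_β) = Φ(-0.642) ≈ 0.261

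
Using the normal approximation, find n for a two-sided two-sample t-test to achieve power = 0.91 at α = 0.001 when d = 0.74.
n = 79 per group

Sample size formula (two-sample t-test, normal approximation):
n = 2 · ((z_{α/2} + z_β) / d)²

z_{α/2} = 3.291 (for α = 0.001, two-sided)
z_β = 1.341 (for power = 0.91)
d = 0.74

n = 2 · ((3.291 + 1.341) / 0.74)²
n = 2 · (6.259)²
n ≈ 78.35
Round up to the next whole number: n = 79 per group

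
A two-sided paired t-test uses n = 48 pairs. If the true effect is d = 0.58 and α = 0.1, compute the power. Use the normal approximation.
Power ≈ 0.99

Power calculation (paired t-test, normal approximation):
z_β = d · √n - z_{α/2}
z_β = 0.58 · √48 - 1.645
z_β = 0.58 · 6.928 - 1.645
z_β = 2.374

Power = Φ(z_β) = Φ(2.374) ≈ 0.991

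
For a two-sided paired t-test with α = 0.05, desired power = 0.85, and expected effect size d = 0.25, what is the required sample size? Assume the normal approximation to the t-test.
n = 144 pairs

Sample size formula (paired t-test, normal approximation):
n = ((z_{α/2} + z_β) / d)²

z_{α/2} = 1.960 (for α = 0.05, two-sided)
z_β = 1.036 (for power = 0.85)
d = 0.25

n = ((1.960 + 1.036) / 0.25)²
n = (11.984)²
n ≈ 143.62
Round up to the next whole number: n = 144 pairs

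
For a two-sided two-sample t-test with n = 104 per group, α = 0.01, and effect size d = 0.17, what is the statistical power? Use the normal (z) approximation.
Power ≈ 0.09

Power calculation (two-sample t-test, normal approximation):
z_β = d · √(n/2) - z_{α/2}
z_β = 0.17 · √(104/2) - 2.576
z_β = 0.17 · 7.211 - 2.576
z_β = -1.350

Power = Φ(z_β) = Φ(-1.350) ≈ 0.089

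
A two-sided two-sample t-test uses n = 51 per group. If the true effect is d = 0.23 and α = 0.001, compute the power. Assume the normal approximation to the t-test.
Power ≈ 0.02

Power calculation (two-sample t-test, normal approximation):
z_β = d · √(n/2) - z_{α/2}
z_β = 0.23 · √(51/2) - 3.291
z_β = 0.23 · 5.050 - 3.291
z_β = -2.129

Power = Φ(z_β) = Φ(-2.129) ≈ 0.017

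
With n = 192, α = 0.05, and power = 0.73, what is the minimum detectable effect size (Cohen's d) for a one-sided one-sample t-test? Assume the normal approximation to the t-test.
d ≈ 0.16

Minimum detectable effect (one-sample t-test, normal approximation):
d = (z_α + z_β) / √n
d = (1.645 + 0.613) / √192
d = 2.258 / 13.856
d ≈ 0.16

By Cohen's convention (0.2 small / 0.5 medium / 0.8 large): very small effect.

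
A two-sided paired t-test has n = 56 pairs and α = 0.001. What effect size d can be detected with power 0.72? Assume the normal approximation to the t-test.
d ≈ 0.52

Minimum detectable effect (paired t-test, normal approximation):
d = (z_{α/2} + z_β) / √n
d = (3.291 + 0.583) / √56
d = 3.873 / 7.483
d ≈ 0.52

By Cohen's convention (0.2 small / 0.5 medium / 0.8 large): medium effect.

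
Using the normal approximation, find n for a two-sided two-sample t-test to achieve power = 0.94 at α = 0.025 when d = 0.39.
n = 190 per group

Sample size formula (two-sample t-test, normal approximation):
n = 2 · ((z_{α/2} + z_β) / d)²

z_{α/2} = 2.241 (for α = 0.025, two-sided)
z_β = 1.555 (for power = 0.94)
d = 0.39

n = 2 · ((2.241 + 1.555) / 0.39)²
n = 2 · (9.733)²
n ≈ 189.46
Round up to the next whole number: n = 190 per group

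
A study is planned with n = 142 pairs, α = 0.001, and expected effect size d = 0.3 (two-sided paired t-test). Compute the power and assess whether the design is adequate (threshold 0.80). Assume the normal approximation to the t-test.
Power ≈ 0.61; the study is underpowered (power < 0.80)

Power calculation (paired t-test, normal approximation):
z_β = d · √n - z_{α/2}
z_β = 0.3 · √142 - 3.291
z_β = 0.3 · 11.916 - 3.291
z_β = 0.284

Power = Φ(z_β) = Φ(0.284) ≈ 0.612

Effect size d = 0.3 is small by Cohen's convention (0.2/0.5/0.8).

Threshold: power ≥ 0.80 is conventionally adequate.
Power ≈ 0.61 → the study is underpowered (power < 0.80).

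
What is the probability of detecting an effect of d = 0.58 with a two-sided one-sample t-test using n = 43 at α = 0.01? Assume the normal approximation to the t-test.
Power ≈ 0.89

Power calculation (one-sample t-test, normal approximation):
z_β = d · √n - z_{α/2}
z_β = 0.58 · √43 - 2.576
z_β = 0.58 · 6.557 - 2.576
z_β = 1.227

Power = Φ(z_β) = Φ(1.227) ≈ 0.890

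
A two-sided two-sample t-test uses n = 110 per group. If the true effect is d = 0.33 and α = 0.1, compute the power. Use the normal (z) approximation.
Power ≈ 0.79

Power calculation (two-sample t-test, normal approximation):
z_β = d · √(n/2) - z_{α/2}
z_β = 0.33 · √(110/2) - 1.645
z_β = 0.33 · 7.416 - 1.645
z_β = 0.802

Power = Φ(z_β) = Φ(0.802) ≈ 0.789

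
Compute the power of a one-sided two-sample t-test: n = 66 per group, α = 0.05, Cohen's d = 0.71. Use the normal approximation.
Power ≈ 0.99

Power calculation (two-sample t-test, normal approximation):
z_β = d · √(n/2) - z_α
z_β = 0.71 · √(66/2) - 1.645
z_β = 0.71 · 5.745 - 1.645
z_β = 2.434

Power = Φ(z_β) = Φ(2.434) ≈ 0.993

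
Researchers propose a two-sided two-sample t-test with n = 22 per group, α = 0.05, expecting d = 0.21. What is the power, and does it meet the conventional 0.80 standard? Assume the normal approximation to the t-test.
Power ≈ 0.10; the study is underpowered (power < 0.80)

Power calculation (two-sample t-test, normal approximation):
z_β = d · √(n/2) - z_{α/2}
z_β = 0.21 · √(22/2) - 1.960
z_β = 0.21 · 3.317 - 1.960
z_β = -1.263

Power = Φ(z_β) = Φ(-1.263) ≈ 0.103

Effect size d = 0.21 is small by Cohen's convention (0.2/0.5/0.8).

Threshold: power ≥ 0.80 is conventionally adequate.
Power ≈ 0.10 → the study is underpowered (power < 0.80).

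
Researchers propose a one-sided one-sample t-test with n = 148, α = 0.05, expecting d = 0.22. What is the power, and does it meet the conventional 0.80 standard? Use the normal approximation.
Power ≈ 0.85; the study is adequately powered (power ≥ 0.80)

Power calculation (one-sample t-test, normal approximation):
z_β = d · √n - z_α
z_β = 0.22 · √148 - 1.645
z_β = 0.22 · 12.166 - 1.645
z_β = 1.032

Power = Φ(z_β) = Φ(1.032) ≈ 0.849

Effect size d = 0.22 is small by Cohen's convention (0.2/0.5/0.8).

Threshold: power ≥ 0.80 is conventionally adequate.
Power ≈ 0.85 → the study is adequately powered (power ≥ 0.80).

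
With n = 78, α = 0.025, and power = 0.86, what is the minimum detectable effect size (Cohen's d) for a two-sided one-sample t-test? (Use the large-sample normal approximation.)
d ≈ 0.38

Minimum detectable effect (one-sample t-test, normal approximation):
d = (z_{α/2} + z_β) / √n
d = (2.241 + 1.080) / √78
d = 3.322 / 8.832
d ≈ 0.38

By Cohen's convention (0.2 small / 0.5 medium / 0.8 large): small effect.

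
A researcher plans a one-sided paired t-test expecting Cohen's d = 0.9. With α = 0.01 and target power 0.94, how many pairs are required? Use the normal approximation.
n = 19 pairs

Sample size formula (paired t-test, normal approximation):
n = ((z_α + z_β) / d)²

z_α = 2.326 (for α = 0.01, one-sided)
z_β = 1.555 (for power = 0.94)
d = 0.9

n = ((2.326 + 1.555) / 0.9)²
n = (4.312)²
n ≈ 18.59
Round up to the next whole number: n = 19 pairs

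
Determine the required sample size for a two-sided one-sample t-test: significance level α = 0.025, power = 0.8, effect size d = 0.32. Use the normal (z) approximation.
n = 93

Sample size formula (one-sample t-test, normal approximation):
n = ((z_{α/2} + z_β) / d)²

z_{α/2} = 2.241 (for α = 0.025, two-sided)
z_β = 0.842 (for power = 0.8)
d = 0.32

n = ((2.241 + 0.842) / 0.32)²
n = (9.634)²
n ≈ 92.81
Round up to the next whole number: n = 93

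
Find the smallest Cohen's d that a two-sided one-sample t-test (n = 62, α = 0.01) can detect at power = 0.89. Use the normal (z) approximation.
d ≈ 0.48

Minimum detectable effect (one-sample t-test, normal approximation):
d = (z_{α/2} + z_β) / √n
d = (2.576 + 1.227) / √62
d = 3.802 / 7.874
d ≈ 0.48

By Cohen's convention (0.2 small / 0.5 medium / 0.8 large): small effect.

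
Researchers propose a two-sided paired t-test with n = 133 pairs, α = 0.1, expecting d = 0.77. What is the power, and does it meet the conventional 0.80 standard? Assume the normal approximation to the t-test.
Power ≈ 1.00; the study is adequately powered (power ≥ 0.80)

Power calculation (paired t-test, normal approximation):
z_β = d · √n - z_{α/2}
z_β = 0.77 · √133 - 1.645
z_β = 0.77 · 11.533 - 1.645
z_β = 7.235

Power = Φ(z_β) = Φ(7.235) ≈ 1.000

Effect size d = 0.77 is medium by Cohen's convention (0.2/0.5/0.8).

Threshold: power ≥ 0.80 is conventionally adequate.
Power ≈ 1.00 → the study is adequately powered (power ≥ 0.80).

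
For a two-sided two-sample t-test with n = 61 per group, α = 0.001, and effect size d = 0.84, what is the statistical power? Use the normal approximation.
Power ≈ 0.91

Power calculation (two-sample t-test, normal approximation):
z_β = d · √(n/2) - z_{α/2}
z_β = 0.84 · √(61/2) - 3.291
z_β = 0.84 · 5.523 - 3.291
z_β = 1.349

Power = Φ(z_β) = Φ(1.349) ≈ 0.911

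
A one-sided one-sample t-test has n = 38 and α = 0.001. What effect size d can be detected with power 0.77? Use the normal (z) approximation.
d ≈ 0.62

Minimum detectable effect (one-sample t-test, normal approximation):
d = (z_α + z_β) / √n
d = (3.090 + 0.739) / √38
d = 3.829 / 6.164
d ≈ 0.62

By Cohen's convention (0.2 small / 0.5 medium / 0.8 large): medium effect.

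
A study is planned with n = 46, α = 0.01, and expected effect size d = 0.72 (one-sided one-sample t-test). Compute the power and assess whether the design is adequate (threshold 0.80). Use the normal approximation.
Power ≈ 0.99; the study is adequately powered (power ≥ 0.80)

Power calculation (one-sample t-test, normal approximation):
z_β = d · √n - z_α
z_β = 0.72 · √46 - 2.326
z_β = 0.72 · 6.782 - 2.326
z_β = 2.557

Power = Φ(z_β) = Φ(2.557) ≈ 0.995

Effect size d = 0.72 is medium by Cohen's convention (0.2/0.5/0.8).

Threshold: power ≥ 0.80 is conventionally adequate.
Power ≈ 0.99 → the study is adequately powered (power ≥ 0.80).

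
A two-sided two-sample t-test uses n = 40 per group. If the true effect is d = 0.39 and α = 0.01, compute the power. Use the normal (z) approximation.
Power ≈ 0.20

Power calculation (two-sample t-test, normal approximation):
z_β = d · √(n/2) - z_{α/2}
z_β = 0.39 · √(40/2) - 2.576
z_β = 0.39 · 4.472 - 2.576
z_β = -0.832

Power = Φ(z_β) = Φ(-0.832) ≈ 0.203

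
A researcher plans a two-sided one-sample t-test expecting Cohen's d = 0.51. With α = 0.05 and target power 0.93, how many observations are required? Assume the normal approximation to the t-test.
n = 46

Sample size formula (one-sample t-test, normal approximation):
n = ((z_{α/2} + z_β) / d)²

z_{α/2} = 1.960 (for α = 0.05, two-sided)
z_β = 1.476 (for power = 0.93)
d = 0.51

n = ((1.960 + 1.476) / 0.51)²
n = (6.737)²
n ≈ 45.39
Round up to the next whole number: n = 46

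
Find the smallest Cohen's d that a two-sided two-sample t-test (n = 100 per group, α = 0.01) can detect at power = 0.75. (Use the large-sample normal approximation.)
d ≈ 0.46

Minimum detectable effect (two-sample t-test, normal approximation):
d = (z_{α/2} + z_β) / √(n/2)
d = (2.576 + 0.674) / √(100/2)
d = 3.250 / 7.071
d ≈ 0.46

By Cohen's convention (0.2 small / 0.5 medium / 0.8 large): small effect.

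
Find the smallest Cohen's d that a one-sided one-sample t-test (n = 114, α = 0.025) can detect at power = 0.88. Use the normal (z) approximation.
d ≈ 0.29

Minimum detectable effect (one-sample t-test, normal approximation):
d = (z_α + z_β) / √n
d = (1.960 + 1.175) / √114
d = 3.135 / 10.677
d ≈ 0.29

By Cohen's convention (0.2 small / 0.5 medium / 0.8 large): small effect.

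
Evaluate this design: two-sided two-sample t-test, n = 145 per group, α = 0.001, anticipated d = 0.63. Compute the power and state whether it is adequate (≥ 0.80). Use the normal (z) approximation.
Power ≈ 0.98; the study is adequately powered (power ≥ 0.80)

Power calculation (two-sample t-test, normal approximation):
z_β = d · √(n/2) - z_{α/2}
z_β = 0.63 · √(145/2) - 3.291
z_β = 0.63 · 8.515 - 3.291
z_β = 2.074

Power = Φ(z_β) = Φ(2.074) ≈ 0.981

Effect size d = 0.63 is medium by Cohen's convention (0.2/0.5/0.8).

Threshold: power ≥ 0.80 is conventionally adequate.
Power ≈ 0.98 → the study is adequately powered (power ≥ 0.80).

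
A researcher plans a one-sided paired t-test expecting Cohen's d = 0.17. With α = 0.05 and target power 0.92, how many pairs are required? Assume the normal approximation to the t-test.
n = 322 pairs

Sample size formula (paired t-test, normal approximation):
n = ((z_α + z_β) / d)²

z_α = 1.645 (for α = 0.05, one-sided)
z_β = 1.405 (for power = 0.92)
d = 0.17

n = ((1.645 + 1.405) / 0.17)²
n = (17.941)²
n ≈ 321.88
Round up to the next whole number: n = 322 pairs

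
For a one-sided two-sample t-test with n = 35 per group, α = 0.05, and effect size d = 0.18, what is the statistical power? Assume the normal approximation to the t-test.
Power ≈ 0.19

Power calculation (two-sample t-test, normal approximation):
z_β = d · √(n/2) - z_α
z_β = 0.18 · √(35/2) - 1.645
z_β = 0.18 · 4.183 - 1.645
z_β = -0.892

Power = Φ(z_β) = Φ(-0.892) ≈ 0.186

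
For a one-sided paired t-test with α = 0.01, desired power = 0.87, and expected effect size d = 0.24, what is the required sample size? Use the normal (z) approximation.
n = 207 pairs

Sample size formula (paired t-test, normal approximation):
n = ((z_α + z_β) / d)²

z_α = 2.326 (for α = 0.01, one-sided)
z_β = 1.126 (for power = 0.87)
d = 0.24

n = ((2.326 + 1.126) / 0.24)²
n = (14.383)²
n ≈ 206.87
Round up to the next whole number: n = 207 pairs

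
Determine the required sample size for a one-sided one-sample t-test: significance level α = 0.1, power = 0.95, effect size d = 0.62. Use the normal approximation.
n = 23

Sample size formula (one-sample t-test, normal approximation):
n = ((z_α + z_β) / d)²

z_α = 1.282 (for α = 0.1, one-sided)
z_β = 1.645 (for power = 0.95)
d = 0.62

n = ((1.282 + 1.645) / 0.62)²
n = (4.721)²
n ≈ 22.29
Round up to the next whole number: n = 23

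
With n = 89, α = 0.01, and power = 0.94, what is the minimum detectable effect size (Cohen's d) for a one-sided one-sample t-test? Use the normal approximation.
d ≈ 0.41

Minimum detectable effect (one-sample t-test, normal approximation):
d = (z_α + z_β) / √n
d = (2.326 + 1.555) / √89
d = 3.881 / 9.434
d ≈ 0.41

By Cohen's convention (0.2 small / 0.5 medium / 0.8 large): small effect.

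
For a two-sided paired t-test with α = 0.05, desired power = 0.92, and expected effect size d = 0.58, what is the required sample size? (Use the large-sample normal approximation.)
n = 34 pairs

Sample size formula (paired t-test, normal approximation):
n = ((z_{α/2} + z_β) / d)²

z_{α/2} = 1.960 (for α = 0.05, two-sided)
z_β = 1.405 (for power = 0.92)
d = 0.58

n = ((1.960 + 1.405) / 0.58)²
n = (5.802)²
n ≈ 33.66
Round up to the next whole number: n = 34 pairs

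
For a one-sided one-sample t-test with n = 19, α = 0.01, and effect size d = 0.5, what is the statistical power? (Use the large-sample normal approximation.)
Power ≈ 0.44

Power calculation (one-sample t-test, normal approximation):
z_β = d · √n - z_α
z_β = 0.5 · √19 - 2.326
z_β = 0.5 · 4.359 - 2.326
z_β = -0.147

Power = Φ(z_β) = Φ(-0.147) ≈ 0.442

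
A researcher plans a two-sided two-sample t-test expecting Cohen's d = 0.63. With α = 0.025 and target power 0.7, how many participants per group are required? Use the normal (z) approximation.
n = 39 per group

Sample size formula (two-sample t-test, normal approximation):
n = 2 · ((z_{α/2} + z_β) / d)²

z_{α/2} = 2.241 (for α = 0.025, two-sided)
z_β = 0.524 (for power = 0.7)
d = 0.63

n = 2 · ((2.241 + 0.524) / 0.63)²
n = 2 · (4.389)²
n ≈ 38.53
Round up to the next whole number: n = 39 per group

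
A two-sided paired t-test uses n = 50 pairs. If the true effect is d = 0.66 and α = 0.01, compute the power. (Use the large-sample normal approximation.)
Power ≈ 0.98

Power calculation (paired t-test, normal approximation):
z_β = d · √n - z_{α/2}
z_β = 0.66 · √50 - 2.576
z_β = 0.66 · 7.071 - 2.576
z_β = 2.091

Power = Φ(z_β) = Φ(2.091) ≈ 0.982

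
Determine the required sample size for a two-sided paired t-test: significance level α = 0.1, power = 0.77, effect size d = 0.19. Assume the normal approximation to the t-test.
n = 158 pairs

Sample size formula (paired t-test, normal approximation):
n = ((z_{α/2} + z_β) / d)²

z_{α/2} = 1.645 (for α = 0.1, two-sided)
z_β = 0.739 (for power = 0.77)
d = 0.19

n = ((1.645 + 0.739) / 0.19)²
n = (12.547)²
n ≈ 157.43
Round up to the next whole number: n = 158 pairs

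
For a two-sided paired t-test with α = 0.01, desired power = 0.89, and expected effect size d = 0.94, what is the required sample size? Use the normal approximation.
n = 17 pairs

Sample size formula (paired t-test, normal approximation):
n = ((z_{α/2} + z_β) / d)²

z_{α/2} = 2.576 (for α = 0.01, two-sided)
z_β = 1.227 (for power = 0.89)
d = 0.94

n = ((2.576 + 1.227) / 0.94)²
n = (4.046)²
n ≈ 16.37
Round up to the next whole number: n = 17 pairs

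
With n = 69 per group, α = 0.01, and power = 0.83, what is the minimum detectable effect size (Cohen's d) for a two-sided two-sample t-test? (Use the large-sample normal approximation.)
d ≈ 0.60

Minimum detectable effect (two-sample t-test, normal approximation):
d = (z_{α/2} + z_β) / √(n/2)
d = (2.576 + 0.954) / √(69/2)
d = 3.530 / 5.874
d ≈ 0.60

By Cohen's convention (0.2 small / 0.5 medium / 0.8 large): medium effect.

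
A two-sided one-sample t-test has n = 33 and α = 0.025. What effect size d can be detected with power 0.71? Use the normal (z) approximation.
d ≈ 0.49

Minimum detectable effect (one-sample t-test, normal approximation):
d = (z_{α/2} + z_β) / √n
d = (2.241 + 0.553) / √33
d = 2.795 / 5.745
d ≈ 0.49

By Cohen's convention (0.2 small / 0.5 medium / 0.8 large): small effect.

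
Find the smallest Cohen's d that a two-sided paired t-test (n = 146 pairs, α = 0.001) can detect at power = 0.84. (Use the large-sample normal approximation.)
d ≈ 0.35

Minimum detectable effect (paired t-test, normal approximation):
d = (z_{α/2} + z_β) / √n
d = (3.291 + 0.994) / √146
d = 4.285 / 12.083
d ≈ 0.35

By Cohen's convention (0.2 small / 0.5 medium / 0.8 large): small effect.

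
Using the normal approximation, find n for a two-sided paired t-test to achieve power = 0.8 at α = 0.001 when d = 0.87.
n = 23 pairs

Sample size formula (paired t-test, normal approximation):
n = ((z_{α/2} + z_β) / d)²

z_{α/2} = 3.291 (for α = 0.001, two-sided)
z_β = 0.842 (for power = 0.8)
d = 0.87

n = ((3.291 + 0.842) / 0.87)²
n = (4.751)²
n ≈ 22.57
Round up to the next whole number: n = 23 pairs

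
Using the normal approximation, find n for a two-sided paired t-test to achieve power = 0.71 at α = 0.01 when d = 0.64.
n = 24 pairs

Sample size formula (paired t-test, normal approximation):
n = ((z_{α/2} + z_β) / d)²

z_{α/2} = 2.576 (for α = 0.01, two-sided)
z_β = 0.553 (for power = 0.71)
d = 0.64

n = ((2.576 + 0.553) / 0.64)²
n = (4.889)²
n ≈ 23.90
Round up to the next whole number: n = 24 pairs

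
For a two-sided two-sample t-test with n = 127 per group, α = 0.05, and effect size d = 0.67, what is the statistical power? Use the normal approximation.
Power ≈ 1.00

Power calculation (two-sample t-test, normal approximation):
z_β = d · √(n/2) - z_{α/2}
z_β = 0.67 · √(127/2) - 1.960
z_β = 0.67 · 7.969 - 1.960
z_β = 3.379

Power = Φ(z_β) = Φ(3.379) ≈ 1.000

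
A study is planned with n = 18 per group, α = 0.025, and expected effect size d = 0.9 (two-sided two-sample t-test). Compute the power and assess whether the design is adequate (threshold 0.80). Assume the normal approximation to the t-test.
Power ≈ 0.68; the study is underpowered (power < 0.80)

Power calculation (two-sample t-test, normal approximation):
z_β = d · √(n/2) - z_{α/2}
z_β = 0.9 · √(18/2) - 2.241
z_β = 0.9 · 3.000 - 2.241
z_β = 0.459

Power = Φ(z_β) = Φ(0.459) ≈ 0.677

Effect size d = 0.9 is large by Cohen's convention (0.2/0.5/0.8).

Threshold: power ≥ 0.80 is conventionally adequate.
Power ≈ 0.68 → the study is underpowered (power < 0.80).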